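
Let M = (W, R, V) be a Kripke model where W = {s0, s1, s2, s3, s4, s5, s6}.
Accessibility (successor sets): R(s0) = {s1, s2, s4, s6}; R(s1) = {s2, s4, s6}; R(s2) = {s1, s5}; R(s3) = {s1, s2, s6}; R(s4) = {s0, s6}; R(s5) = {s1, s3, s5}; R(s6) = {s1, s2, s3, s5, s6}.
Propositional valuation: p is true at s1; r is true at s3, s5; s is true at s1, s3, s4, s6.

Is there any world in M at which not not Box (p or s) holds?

Let φ = not not Box (p or s). Evaluate φ at each world:
  s0 (successors {s1, s2, s4, s6}): φ is false.
  s1 (successors {s2, s4, s6}): φ is false.
  s2 (successors {s1, s5}): φ is false.
  s3 (successors {s1, s2, s6}): φ is false.
  s4 (successors {s0, s6}): φ is false.
  s5 (successors {s1, s3, s5}): φ is false.
  s6 (successors {s1, s2, s3, s5, s6}): φ is false.
For instance, at s0:
  At s0: not Box (p or s) is true, so not not Box (p or s) is false.
    At s0: Box (p or s) is false, so not Box (p or s) is true.
      At s0: Box (p or s) requires p or s at every successor {s1, s2, s4, s6}.
        p or s fails at s2, so Box (p or s) is false at s0.

No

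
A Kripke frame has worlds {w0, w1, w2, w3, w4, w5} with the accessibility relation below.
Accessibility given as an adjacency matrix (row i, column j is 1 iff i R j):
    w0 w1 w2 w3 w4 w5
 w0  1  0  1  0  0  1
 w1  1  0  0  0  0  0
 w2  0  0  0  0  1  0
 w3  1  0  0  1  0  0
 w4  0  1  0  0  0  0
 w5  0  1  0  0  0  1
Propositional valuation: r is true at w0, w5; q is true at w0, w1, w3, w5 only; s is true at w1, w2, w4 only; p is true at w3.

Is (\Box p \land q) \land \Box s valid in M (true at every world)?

No

Let φ = (\Box p \land q) \land \Box s. Evaluate φ at each world:
  w0 (successors {w0, w2, w5}): φ is false.
  w1 (successors {w0}): φ is false.
  w2 (successors {w4}): φ is false.
  w3 (successors {w0, w3}): φ is false.
  w4 (successors {w1}): φ is false.
  w5 (successors {w1, w5}): φ is false.
Detail at w0 (counterexample):
  At w0: \Box p \land q is false, \Box s is false, so (\Box p \land q) \land \Box s is false.
    At w0: \Box p is false, q is true, so \Box p \land q is false.
      At w0: \Box p requires p at every successor {w0, w2, w5}.
        p fails at w0, so \Box p is false at w0.
    At w0: \Box s requires s at every successor {w0, w2, w5}.
      s fails at w0, so \Box s is false at w0.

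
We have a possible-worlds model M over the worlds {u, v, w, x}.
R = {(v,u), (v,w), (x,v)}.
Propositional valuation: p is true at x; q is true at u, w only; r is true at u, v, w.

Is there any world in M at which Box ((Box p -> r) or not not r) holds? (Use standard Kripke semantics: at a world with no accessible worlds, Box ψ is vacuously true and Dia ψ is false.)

Let φ = Box ((Box p -> r) or not not r). Evaluate φ at each world:
  u (successors ∅): φ is true.
  v (successors {u, w}): φ is true.
  w (successors ∅): φ is true.
  x (successors {v}): φ is true.
Detail at u (witness):
  At u: no accessible worlds, so Box ((Box p -> r) or not not r) holds vacuously.

Yes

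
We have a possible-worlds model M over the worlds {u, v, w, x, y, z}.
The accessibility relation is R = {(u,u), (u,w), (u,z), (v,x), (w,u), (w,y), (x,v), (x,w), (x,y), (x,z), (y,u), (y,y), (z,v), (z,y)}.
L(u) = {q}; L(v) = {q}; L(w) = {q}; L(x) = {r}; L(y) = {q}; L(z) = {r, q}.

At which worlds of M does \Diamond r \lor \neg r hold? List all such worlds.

u, v, w, x, y

Let φ = \Diamond r \lor \neg r. Evaluate φ at each world:
  u (successors {u, w, z}): φ is true.
  v (successors {x}): φ is true.
  w (successors {u, y}): φ is true.
  x (successors {v, w, y, z}): φ is true.
  y (successors {u, y}): φ is true.
  z (successors {v, y}): φ is false.
For instance, at z:
  At z: \Diamond r is false, \neg r is false, so \Diamond r \lor \neg r is false.
    At z: \Diamond r requires r at some successor in {v, y}.
      At v: r is false.
      At y: r is false.
    So \Diamond r is false at z.
Satisfying worlds: {u, v, w, x, y}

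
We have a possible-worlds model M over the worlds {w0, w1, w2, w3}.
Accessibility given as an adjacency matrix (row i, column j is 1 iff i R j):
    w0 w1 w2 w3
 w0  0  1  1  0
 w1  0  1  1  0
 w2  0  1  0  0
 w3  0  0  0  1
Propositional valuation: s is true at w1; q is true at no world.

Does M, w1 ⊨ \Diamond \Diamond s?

Yes

At w1: \Diamond \Diamond s requires \Diamond s at some successor in {w1, w2}.
  \Diamond s holds at w1, so \Diamond \Diamond s is true at w1.
    At w1: \Diamond s requires s at some successor in {w1, w2}.
      s holds at w1, so \Diamond s is true at w1.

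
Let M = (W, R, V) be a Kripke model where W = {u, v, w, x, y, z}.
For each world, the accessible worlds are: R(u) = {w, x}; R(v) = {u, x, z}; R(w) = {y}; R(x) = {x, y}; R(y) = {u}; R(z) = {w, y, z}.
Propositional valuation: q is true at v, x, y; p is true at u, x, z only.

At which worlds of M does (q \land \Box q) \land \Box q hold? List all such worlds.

Recall that \Box ψ holds at a world iff ψ holds at every accessible world, and \Diamond ψ holds iff ψ holds at some accessible world.
Let φ = (q \land \Box q) \land \Box q. Evaluate φ at each world:
  u (successors {w, x}): φ is false.
  v (successors {u, x, z}): φ is false.
  w (successors {y}): φ is false.
  x (successors {x, y}): φ is true.
  y (successors {u}): φ is false.
  z (successors {w, y, z}): φ is false.
For instance, at u:
  At u: q \land \Box q is false, \Box q is false, so (q \land \Box q) \land \Box q is false.
    At u: q is false, \Box q is false, so q \land \Box q is false.
      At u: \Box q requires q at every successor {w, x}.
        q fails at w, so \Box q is false at u.
    At u: \Box q requires q at every successor {w, x}.
      q fails at w, so \Box q is false at u.
Satisfying worlds: {x}

x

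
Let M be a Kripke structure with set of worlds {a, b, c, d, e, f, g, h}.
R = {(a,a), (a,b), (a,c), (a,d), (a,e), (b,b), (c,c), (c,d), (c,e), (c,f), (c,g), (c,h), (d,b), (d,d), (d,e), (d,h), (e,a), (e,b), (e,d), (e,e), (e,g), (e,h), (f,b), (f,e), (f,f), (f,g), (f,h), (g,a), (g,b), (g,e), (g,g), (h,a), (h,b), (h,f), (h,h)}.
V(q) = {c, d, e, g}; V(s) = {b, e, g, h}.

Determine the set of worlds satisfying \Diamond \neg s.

a, c, d, e, f, g, h

Let φ = \Diamond \neg s. Evaluate φ at each world:
  a (successors {a, b, c, d, e}): φ is true.
  b (successors {b}): φ is false.
  c (successors {c, d, e, f, g, h}): φ is true.
  d (successors {b, d, e, h}): φ is true.
  e (successors {a, b, d, e, g, h}): φ is true.
  f (successors {b, e, f, g, h}): φ is true.
  g (successors {a, b, e, g}): φ is true.
  h (successors {a, b, f, h}): φ is true.
For instance, at d:
  At d: \Diamond \neg s requires \neg s at some successor in {b, d, e, h}.
    \neg s holds at d, so \Diamond \neg s is true at d.
Satisfying worlds: {a, c, d, e, f, g, h}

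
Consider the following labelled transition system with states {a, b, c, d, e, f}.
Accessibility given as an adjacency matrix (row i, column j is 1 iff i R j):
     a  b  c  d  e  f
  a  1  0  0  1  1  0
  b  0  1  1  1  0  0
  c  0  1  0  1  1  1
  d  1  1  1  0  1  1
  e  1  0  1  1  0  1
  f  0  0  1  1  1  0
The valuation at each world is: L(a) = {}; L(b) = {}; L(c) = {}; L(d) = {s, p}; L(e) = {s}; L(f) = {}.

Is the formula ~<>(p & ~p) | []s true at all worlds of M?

Let φ = ~<>(p & ~p) | []s. Evaluate φ at each world:
  a (successors {a, d, e}): φ is true.
  b (successors {b, c, d}): φ is true.
  c (successors {b, d, e, f}): φ is true.
  d (successors {a, b, c, e, f}): φ is true.
  e (successors {a, c, d, f}): φ is true.
  f (successors {c, d, e}): φ is true.
For instance, at f:
  At f: ~<>(p & ~p) is true, []s is false, so ~<>(p & ~p) | []s is true.
    At f: <>(p & ~p) is false, so ~<>(p & ~p) is true.
      At f: <>(p & ~p) requires p & ~p at some successor in {c, d, e}.
        At c: p & ~p is false.
        At d: p & ~p is false.
        At e: p & ~p is false.
      So <>(p & ~p) is false at f.
    At f: []s requires s at every successor {c, d, e}.
      s fails at c, so []s is false at f.

Yes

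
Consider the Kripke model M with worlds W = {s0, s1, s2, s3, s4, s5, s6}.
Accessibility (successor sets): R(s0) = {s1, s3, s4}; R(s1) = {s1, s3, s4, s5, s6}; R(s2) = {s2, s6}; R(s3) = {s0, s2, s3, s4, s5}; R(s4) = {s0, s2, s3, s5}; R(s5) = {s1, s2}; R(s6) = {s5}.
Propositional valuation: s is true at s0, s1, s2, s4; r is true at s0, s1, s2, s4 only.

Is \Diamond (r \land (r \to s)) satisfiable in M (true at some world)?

Yes

Let φ = \Diamond (r \land (r \to s)). Evaluate φ at each world:
  s0 (successors {s1, s3, s4}): φ is true.
  s1 (successors {s1, s3, s4, s5, s6}): φ is true.
  s2 (successors {s2, s6}): φ is true.
  s3 (successors {s0, s2, s3, s4, s5}): φ is true.
  s4 (successors {s0, s2, s3, s5}): φ is true.
  s5 (successors {s1, s2}): φ is true.
  s6 (successors {s5}): φ is false.
Detail at s0 (witness):
  At s0: \Diamond (r \land (r \to s)) requires r \land (r \to s) at some successor in {s1, s3, s4}.
    r \land (r \to s) holds at s1, so \Diamond (r \land (r \to s)) is true at s0.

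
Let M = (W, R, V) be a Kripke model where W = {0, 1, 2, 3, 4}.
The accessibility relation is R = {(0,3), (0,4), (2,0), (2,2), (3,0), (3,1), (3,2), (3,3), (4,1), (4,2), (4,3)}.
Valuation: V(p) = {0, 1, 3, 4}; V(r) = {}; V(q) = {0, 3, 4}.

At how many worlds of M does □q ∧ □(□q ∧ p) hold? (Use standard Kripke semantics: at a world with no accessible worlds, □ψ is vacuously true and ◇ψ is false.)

1

Let φ = □q ∧ □(□q ∧ p). Evaluate φ at each world:
  0 (successors {3, 4}): φ is false.
  1 (successors ∅): φ is true.
  2 (successors {0, 2}): φ is false.
  3 (successors {0, 1, 2, 3}): φ is false.
  4 (successors {1, 2, 3}): φ is false.
For instance, at 0:
  At 0: □q is true, □(□q ∧ p) is false, so □q ∧ □(□q ∧ p) is false.
    At 0: □q requires q at every successor {3, 4}.
      At 3: q is true.
      At 4: q is true.
    So □q is true at 0.
    At 0: □(□q ∧ p) requires □q ∧ p at every successor {3, 4}.
      □q ∧ p fails at 3, so □(□q ∧ p) is false at 0.
Satisfying worlds: {1}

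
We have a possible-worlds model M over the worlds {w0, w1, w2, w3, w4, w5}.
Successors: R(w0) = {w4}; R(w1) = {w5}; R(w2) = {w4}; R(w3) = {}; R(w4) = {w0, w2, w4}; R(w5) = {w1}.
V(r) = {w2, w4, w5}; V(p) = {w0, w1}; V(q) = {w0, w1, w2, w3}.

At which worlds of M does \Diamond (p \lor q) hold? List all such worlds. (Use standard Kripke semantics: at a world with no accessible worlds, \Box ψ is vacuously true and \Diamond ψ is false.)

Recall that \Diamond ψ holds at a world iff ψ holds at some accessible world.
Let φ = \Diamond (p \lor q). Evaluate φ at each world:
  w0 (successors {w4}): φ is false.
  w1 (successors {w5}): φ is false.
  w2 (successors {w4}): φ is false.
  w3 (successors ∅): φ is false.
  w4 (successors {w0, w2, w4}): φ is true.
  w5 (successors {w1}): φ is true.
For instance, at w4:
  At w4: \Diamond (p \lor q) requires p \lor q at some successor in {w0, w2, w4}.
    p \lor q holds at w0, so \Diamond (p \lor q) is true at w4.
Satisfying worlds: {w4, w5}

w4, w5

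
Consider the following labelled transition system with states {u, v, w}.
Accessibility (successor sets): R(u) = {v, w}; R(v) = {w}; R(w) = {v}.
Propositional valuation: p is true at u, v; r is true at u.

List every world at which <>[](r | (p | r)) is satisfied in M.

u, v

Let φ = <>[](r | (p | r)). Evaluate φ at each world:
  u (successors {v, w}): φ is true.
  v (successors {w}): φ is true.
  w (successors {v}): φ is false.
For instance, at w:
  At w: <>[](r | (p | r)) requires [](r | (p | r)) at some successor in {v}.
    At v: [](r | (p | r)) is false.
  So <>[](r | (p | r)) is false at w.
Satisfying worlds: {u, v}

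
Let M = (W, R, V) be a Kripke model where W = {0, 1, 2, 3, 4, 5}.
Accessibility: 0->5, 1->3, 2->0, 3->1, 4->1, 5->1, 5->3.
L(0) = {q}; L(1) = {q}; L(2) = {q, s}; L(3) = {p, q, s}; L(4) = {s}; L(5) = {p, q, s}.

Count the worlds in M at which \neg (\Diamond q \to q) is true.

1

Let φ = \neg (\Diamond q \to q). Evaluate φ at each world:
  0 (successors {5}): φ is false.
  1 (successors {3}): φ is false.
  2 (successors {0}): φ is false.
  3 (successors {1}): φ is false.
  4 (successors {1}): φ is true.
  5 (successors {1, 3}): φ is false.
For instance, at 5:
  At 5: \Diamond q \to q is true, so \neg (\Diamond q \to q) is false.
    At 5: \Diamond q is true, q is true, so \Diamond q \to q is true.
      At 5: \Diamond q requires q at some successor in {1, 3}.
        q holds at 1, so \Diamond q is true at 5.
Satisfying worlds: {4}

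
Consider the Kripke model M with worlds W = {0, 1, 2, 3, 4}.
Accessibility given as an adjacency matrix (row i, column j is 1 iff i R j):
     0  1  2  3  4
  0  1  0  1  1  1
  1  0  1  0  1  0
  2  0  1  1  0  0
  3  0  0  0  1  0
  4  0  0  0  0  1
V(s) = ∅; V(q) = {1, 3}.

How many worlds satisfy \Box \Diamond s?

Let φ = \Box \Diamond s. Evaluate φ at each world:
  0 (successors {0, 2, 3, 4}): φ is false.
  1 (successors {1, 3}): φ is false.
  2 (successors {1, 2}): φ is false.
  3 (successors {3}): φ is false.
  4 (successors {4}): φ is false.
For instance, at 3:
  At 3: \Box \Diamond s requires \Diamond s at every successor {3}.
    \Diamond s fails at 3, so \Box \Diamond s is false at 3.
      At 3: \Diamond s requires s at some successor in {3}.
        At 3: s is false.
      So \Diamond s is false at 3.
Satisfying worlds: none.

0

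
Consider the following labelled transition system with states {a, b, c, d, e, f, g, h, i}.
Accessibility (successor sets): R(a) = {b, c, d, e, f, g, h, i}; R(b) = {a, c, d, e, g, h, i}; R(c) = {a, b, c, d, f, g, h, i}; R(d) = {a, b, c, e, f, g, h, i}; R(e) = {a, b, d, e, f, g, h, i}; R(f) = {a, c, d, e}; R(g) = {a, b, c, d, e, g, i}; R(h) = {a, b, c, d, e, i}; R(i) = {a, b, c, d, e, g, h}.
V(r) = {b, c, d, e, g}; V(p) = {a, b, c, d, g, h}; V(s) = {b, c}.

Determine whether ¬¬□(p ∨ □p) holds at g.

No

At g: ¬□(p ∨ □p) is true, so ¬¬□(p ∨ □p) is false.
  At g: □(p ∨ □p) is false, so ¬□(p ∨ □p) is true.
    At g: □(p ∨ □p) requires p ∨ □p at every successor {a, b, c, d, e, g, i}.
      p ∨ □p fails at e, so □(p ∨ □p) is false at g.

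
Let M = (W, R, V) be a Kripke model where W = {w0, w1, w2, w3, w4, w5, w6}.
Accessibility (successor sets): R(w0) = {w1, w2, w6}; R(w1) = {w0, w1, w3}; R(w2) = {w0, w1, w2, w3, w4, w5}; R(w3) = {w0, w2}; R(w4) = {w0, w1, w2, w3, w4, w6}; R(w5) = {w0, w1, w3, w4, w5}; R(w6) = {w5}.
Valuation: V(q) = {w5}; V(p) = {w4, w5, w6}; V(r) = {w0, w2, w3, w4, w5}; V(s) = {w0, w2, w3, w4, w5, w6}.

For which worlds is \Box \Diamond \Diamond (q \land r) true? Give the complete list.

Recall that \Box ψ holds at a world iff ψ holds at every accessible world, and \Diamond ψ holds iff ψ holds at some accessible world.
Let φ = \Box \Diamond \Diamond (q \land r). Evaluate φ at each world:
  w0 (successors {w1, w2, w6}): φ is false.
  w1 (successors {w0, w1, w3}): φ is false.
  w2 (successors {w0, w1, w2, w3, w4, w5}): φ is false.
  w3 (successors {w0, w2}): φ is true.
  w4 (successors {w0, w1, w2, w3, w4, w6}): φ is false.
  w5 (successors {w0, w1, w3, w4, w5}): φ is false.
  w6 (successors {w5}): φ is true.
For instance, at w1:
  At w1: \Box \Diamond \Diamond (q \land r) requires \Diamond \Diamond (q \land r) at every successor {w0, w1, w3}.
    \Diamond \Diamond (q \land r) fails at w1, so \Box \Diamond \Diamond (q \land r) is false at w1.
      At w1: \Diamond \Diamond (q \land r) requires \Diamond (q \land r) at some successor in {w0, w1, w3}.
        At w0: \Diamond (q \land r) is false.
        At w1: \Diamond (q \land r) is false.
        At w3: \Diamond (q \land r) is false.
      So \Diamond \Diamond (q \land r) is false at w1.
Satisfying worlds: {w3, w6}

w3, w6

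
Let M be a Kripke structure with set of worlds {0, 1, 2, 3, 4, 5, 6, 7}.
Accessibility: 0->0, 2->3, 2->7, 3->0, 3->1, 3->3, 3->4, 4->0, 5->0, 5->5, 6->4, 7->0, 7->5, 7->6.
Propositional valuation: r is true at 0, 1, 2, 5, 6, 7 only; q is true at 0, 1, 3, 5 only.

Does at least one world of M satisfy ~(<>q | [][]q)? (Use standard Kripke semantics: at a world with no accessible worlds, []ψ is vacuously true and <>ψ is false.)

No

Recall that []ψ holds at a world iff ψ holds at every accessible world, and <>ψ holds iff ψ holds at some accessible world.
Let φ = ~(<>q | [][]q). Evaluate φ at each world:
  0 (successors {0}): φ is false.
  1 (successors ∅): φ is false.
  2 (successors {3, 7}): φ is false.
  3 (successors {0, 1, 3, 4}): φ is false.
  4 (successors {0}): φ is false.
  5 (successors {0, 5}): φ is false.
  6 (successors {4}): φ is false.
  7 (successors {0, 5, 6}): φ is false.
For instance, at 0:
  At 0: <>q | [][]q is true, so ~(<>q | [][]q) is false.
    At 0: <>q is true, [][]q is true, so <>q | [][]q is true.
      At 0: <>q requires q at some successor in {0}.
        q holds at 0, so <>q is true at 0.
      At 0: [][]q requires []q at every successor {0}.
        At 0: []q is true.
      So [][]q is true at 0.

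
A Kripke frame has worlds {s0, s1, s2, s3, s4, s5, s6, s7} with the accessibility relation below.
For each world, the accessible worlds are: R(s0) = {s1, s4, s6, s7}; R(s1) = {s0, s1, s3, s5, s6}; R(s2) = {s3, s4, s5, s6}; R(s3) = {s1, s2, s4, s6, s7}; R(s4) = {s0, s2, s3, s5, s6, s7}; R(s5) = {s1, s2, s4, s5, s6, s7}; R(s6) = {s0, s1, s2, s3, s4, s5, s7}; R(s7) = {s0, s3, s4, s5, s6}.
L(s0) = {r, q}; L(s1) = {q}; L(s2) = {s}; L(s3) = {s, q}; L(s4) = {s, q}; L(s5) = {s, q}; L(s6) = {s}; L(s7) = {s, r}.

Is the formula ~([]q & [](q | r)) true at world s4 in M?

At s4: []q & [](q | r) is false, so ~([]q & [](q | r)) is true.
  At s4: []q is false, [](q | r) is false, so []q & [](q | r) is false.
    At s4: []q requires q at every successor {s0, s2, s3, s5, s6, s7}.
      q fails at s2, so []q is false at s4.
    At s4: [](q | r) requires q | r at every successor {s0, s2, s3, s5, s6, s7}.
      q | r fails at s2, so [](q | r) is false at s4.

Yes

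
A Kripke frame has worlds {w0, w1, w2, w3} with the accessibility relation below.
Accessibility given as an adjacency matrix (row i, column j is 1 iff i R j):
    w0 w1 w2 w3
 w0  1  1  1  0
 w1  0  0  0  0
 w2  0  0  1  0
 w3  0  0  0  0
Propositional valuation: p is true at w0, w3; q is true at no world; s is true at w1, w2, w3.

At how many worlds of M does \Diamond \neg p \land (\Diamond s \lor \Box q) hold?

2

Let φ = \Diamond \neg p \land (\Diamond s \lor \Box q). Evaluate φ at each world:
  w0 (successors {w0, w1, w2}): φ is true.
  w1 (successors ∅): φ is false.
  w2 (successors {w2}): φ is true.
  w3 (successors ∅): φ is false.
For instance, at w0:
  At w0: \Diamond \neg p is true, \Diamond s \lor \Box q is true, so \Diamond \neg p \land (\Diamond s \lor \Box q) is true.
    At w0: \Diamond \neg p requires \neg p at some successor in {w0, w1, w2}.
      \neg p holds at w1, so \Diamond \neg p is true at w0.
    At w0: \Diamond s is true, \Box q is false, so \Diamond s \lor \Box q is true.
      At w0: \Diamond s requires s at some successor in {w0, w1, w2}.
        s holds at w1, so \Diamond s is true at w0.
      At w0: \Box q requires q at every successor {w0, w1, w2}.
        q fails at w0, so \Box q is false at w0.
Satisfying worlds: {w0, w2}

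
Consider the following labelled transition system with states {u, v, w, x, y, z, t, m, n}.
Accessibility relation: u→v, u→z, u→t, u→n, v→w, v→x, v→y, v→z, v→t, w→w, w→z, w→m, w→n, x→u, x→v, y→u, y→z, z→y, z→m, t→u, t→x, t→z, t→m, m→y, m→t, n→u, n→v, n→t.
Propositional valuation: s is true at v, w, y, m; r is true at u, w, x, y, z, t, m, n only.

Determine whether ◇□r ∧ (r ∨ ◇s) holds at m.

Recall that □ψ holds at a world iff ψ holds at every accessible world, and ◇ψ holds iff ψ holds at some accessible world.
At m: ◇□r is true, r ∨ ◇s is true, so ◇□r ∧ (r ∨ ◇s) is true.
  At m: ◇□r requires □r at some successor in {y, t}.
    □r holds at y, so ◇□r is true at m.
      At y: □r requires r at every successor {u, z}.
        At u: r is true.
        At z: r is true.
      So □r is true at y.
  At m: r is true, ◇s is true, so r ∨ ◇s is true.
    At m: ◇s requires s at some successor in {y, t}.
      s holds at y, so ◇s is true at m.

Yes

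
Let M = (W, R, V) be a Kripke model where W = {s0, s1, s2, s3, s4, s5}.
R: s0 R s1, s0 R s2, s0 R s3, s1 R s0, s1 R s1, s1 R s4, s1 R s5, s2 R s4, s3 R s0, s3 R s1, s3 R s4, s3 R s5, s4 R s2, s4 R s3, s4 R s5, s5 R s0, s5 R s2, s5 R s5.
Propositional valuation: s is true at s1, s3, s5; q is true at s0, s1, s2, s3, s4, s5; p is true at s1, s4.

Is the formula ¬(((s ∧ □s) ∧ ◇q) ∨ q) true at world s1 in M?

Recall that □ψ holds at a world iff ψ holds at every accessible world, and ◇ψ holds iff ψ holds at some accessible world.
At s1: ((s ∧ □s) ∧ ◇q) ∨ q is true, so ¬(((s ∧ □s) ∧ ◇q) ∨ q) is false.
  At s1: (s ∧ □s) ∧ ◇q is false, q is true, so ((s ∧ □s) ∧ ◇q) ∨ q is true.
    At s1: s ∧ □s is false, ◇q is true, so (s ∧ □s) ∧ ◇q is false.
      At s1: s is true, □s is false, so s ∧ □s is false.
      At s1: ◇q requires q at some successor in {s0, s1, s4, s5}.
        q holds at s0, so ◇q is true at s1.

No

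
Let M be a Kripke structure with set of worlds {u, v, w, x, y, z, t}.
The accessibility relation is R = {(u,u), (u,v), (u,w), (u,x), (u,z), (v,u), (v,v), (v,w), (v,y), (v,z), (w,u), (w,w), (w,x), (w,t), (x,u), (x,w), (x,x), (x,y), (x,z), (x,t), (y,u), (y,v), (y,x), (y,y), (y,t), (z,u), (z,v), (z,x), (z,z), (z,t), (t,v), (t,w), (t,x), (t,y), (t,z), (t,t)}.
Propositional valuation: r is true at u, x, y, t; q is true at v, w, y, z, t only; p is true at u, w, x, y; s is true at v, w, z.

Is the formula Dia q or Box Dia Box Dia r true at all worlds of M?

Let φ = Dia q or Box Dia Box Dia r. Evaluate φ at each world:
  u (successors {u, v, w, x, z}): φ is true.
  v (successors {u, v, w, y, z}): φ is true.
  w (successors {u, w, x, t}): φ is true.
  x (successors {u, w, x, y, z, t}): φ is true.
  y (successors {u, v, x, y, t}): φ is true.
  z (successors {u, v, x, z, t}): φ is true.
  t (successors {v, w, x, y, z, t}): φ is true.
For instance, at t:
  At t: Dia q is true, Box Dia Box Dia r is true, so Dia q or Box Dia Box Dia r is true.
    At t: Dia q requires q at some successor in {v, w, x, y, z, t}.
      q holds at v, so Dia q is true at t.
    At t: Box Dia Box Dia r requires Dia Box Dia r at every successor {v, w, x, y, z, t}.
      At v: Dia Box Dia r is true.
      At w: Dia Box Dia r is true.
      At x: Dia Box Dia r is true.
      At y: Dia Box Dia r is true.
      At z: Dia Box Dia r is true.
      At t: Dia Box Dia r is true.
    So Box Dia Box Dia r is true at t.

Yes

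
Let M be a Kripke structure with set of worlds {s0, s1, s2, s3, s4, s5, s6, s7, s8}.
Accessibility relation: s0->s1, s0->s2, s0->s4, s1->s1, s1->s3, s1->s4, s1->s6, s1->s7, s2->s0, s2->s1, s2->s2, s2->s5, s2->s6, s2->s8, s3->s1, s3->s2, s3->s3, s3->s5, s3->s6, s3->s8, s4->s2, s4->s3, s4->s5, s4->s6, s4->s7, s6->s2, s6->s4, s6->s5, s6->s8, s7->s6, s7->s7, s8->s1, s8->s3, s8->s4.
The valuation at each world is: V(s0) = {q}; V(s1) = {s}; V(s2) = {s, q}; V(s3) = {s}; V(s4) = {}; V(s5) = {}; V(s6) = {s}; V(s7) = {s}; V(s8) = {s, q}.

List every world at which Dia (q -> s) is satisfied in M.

s0, s1, s2, s3, s4, s6, s7, s8

Let φ = Dia (q -> s). Evaluate φ at each world:
  s0 (successors {s1, s2, s4}): φ is true.
  s1 (successors {s1, s3, s4, s6, s7}): φ is true.
  s2 (successors {s0, s1, s2, s5, s6, s8}): φ is true.
  s3 (successors {s1, s2, s3, s5, s6, s8}): φ is true.
  s4 (successors {s2, s3, s5, s6, s7}): φ is true.
  s5 (successors ∅): φ is false.
  s6 (successors {s2, s4, s5, s8}): φ is true.
  s7 (successors {s6, s7}): φ is true.
  s8 (successors {s1, s3, s4}): φ is true.
For instance, at s0:
  At s0: Dia (q -> s) requires q -> s at some successor in {s1, s2, s4}.
    q -> s holds at s1, so Dia (q -> s) is true at s0.
Satisfying worlds: {s0, s1, s2, s3, s4, s6, s7, s8}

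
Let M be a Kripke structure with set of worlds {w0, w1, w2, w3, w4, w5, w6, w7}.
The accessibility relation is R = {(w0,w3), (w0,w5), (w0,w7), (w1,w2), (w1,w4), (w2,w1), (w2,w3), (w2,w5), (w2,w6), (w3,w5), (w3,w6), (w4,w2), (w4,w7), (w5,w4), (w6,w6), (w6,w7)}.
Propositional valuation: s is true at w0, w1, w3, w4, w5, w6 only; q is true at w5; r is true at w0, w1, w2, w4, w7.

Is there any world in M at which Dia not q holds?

Recall that Dia ψ holds at a world iff ψ holds at some accessible world.
Let φ = Dia not q. Evaluate φ at each world:
  w0 (successors {w3, w5, w7}): φ is true.
  w1 (successors {w2, w4}): φ is true.
  w2 (successors {w1, w3, w5, w6}): φ is true.
  w3 (successors {w5, w6}): φ is true.
  w4 (successors {w2, w7}): φ is true.
  w5 (successors {w4}): φ is true.
  w6 (successors {w6, w7}): φ is true.
  w7 (successors ∅): φ is false.
Detail at w0 (witness):
  At w0: Dia not q requires not q at some successor in {w3, w5, w7}.
    not q holds at w3, so Dia not q is true at w0.

Yes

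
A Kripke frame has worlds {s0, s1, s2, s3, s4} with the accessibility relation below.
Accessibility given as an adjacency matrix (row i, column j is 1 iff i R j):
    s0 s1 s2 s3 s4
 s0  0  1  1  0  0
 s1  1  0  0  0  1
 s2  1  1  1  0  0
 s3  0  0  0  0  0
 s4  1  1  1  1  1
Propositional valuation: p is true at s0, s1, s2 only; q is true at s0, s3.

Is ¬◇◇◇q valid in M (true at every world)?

Recall that ◇ψ holds at a world iff ψ holds at some accessible world.
Let φ = ¬◇◇◇q. Evaluate φ at each world:
  s0 (successors {s1, s2}): φ is false.
  s1 (successors {s0, s4}): φ is false.
  s2 (successors {s0, s1, s2}): φ is false.
  s3 (successors ∅): φ is true.
  s4 (successors {s0, s1, s2, s3, s4}): φ is false.
Detail at s0 (counterexample):
  At s0: ◇◇◇q is true, so ¬◇◇◇q is false.
    At s0: ◇◇◇q requires ◇◇q at some successor in {s1, s2}.
      ◇◇q holds at s1, so ◇◇◇q is true at s0.

No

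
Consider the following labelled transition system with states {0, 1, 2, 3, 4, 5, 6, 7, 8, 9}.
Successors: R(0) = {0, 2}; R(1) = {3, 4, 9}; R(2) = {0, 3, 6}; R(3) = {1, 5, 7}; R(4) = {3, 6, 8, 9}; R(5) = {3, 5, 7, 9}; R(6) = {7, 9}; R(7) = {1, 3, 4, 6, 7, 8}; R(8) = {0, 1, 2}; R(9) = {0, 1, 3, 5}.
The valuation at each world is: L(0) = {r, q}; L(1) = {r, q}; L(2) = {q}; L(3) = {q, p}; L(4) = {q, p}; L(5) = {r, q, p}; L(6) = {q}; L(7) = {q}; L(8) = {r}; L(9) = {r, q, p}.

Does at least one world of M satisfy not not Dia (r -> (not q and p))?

Yes

Let φ = not not Dia (r -> (not q and p)). Evaluate φ at each world:
  0 (successors {0, 2}): φ is true.
  1 (successors {3, 4, 9}): φ is true.
  2 (successors {0, 3, 6}): φ is true.
  3 (successors {1, 5, 7}): φ is true.
  4 (successors {3, 6, 8, 9}): φ is true.
  5 (successors {3, 5, 7, 9}): φ is true.
  6 (successors {7, 9}): φ is true.
  7 (successors {1, 3, 4, 6, 7, 8}): φ is true.
  8 (successors {0, 1, 2}): φ is true.
  9 (successors {0, 1, 3, 5}): φ is true.
Detail at 0 (witness):
  At 0: not Dia (r -> (not q and p)) is false, so not not Dia (r -> (not q and p)) is true.
    At 0: Dia (r -> (not q and p)) is true, so not Dia (r -> (not q and p)) is false.
      At 0: Dia (r -> (not q and p)) requires r -> (not q and p) at some successor in {0, 2}.
        r -> (not q and p) holds at 2, so Dia (r -> (not q and p)) is true at 0.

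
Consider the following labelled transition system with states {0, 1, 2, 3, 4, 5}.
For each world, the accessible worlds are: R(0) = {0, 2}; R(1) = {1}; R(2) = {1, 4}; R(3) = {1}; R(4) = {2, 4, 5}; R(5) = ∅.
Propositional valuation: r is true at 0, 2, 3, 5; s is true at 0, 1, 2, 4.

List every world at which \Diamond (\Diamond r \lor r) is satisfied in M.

Let φ = \Diamond (\Diamond r \lor r). Evaluate φ at each world:
  0 (successors {0, 2}): φ is true.
  1 (successors {1}): φ is false.
  2 (successors {1, 4}): φ is true.
  3 (successors {1}): φ is false.
  4 (successors {2, 4, 5}): φ is true.
  5 (successors ∅): φ is false.
For instance, at 2:
  At 2: \Diamond (\Diamond r \lor r) requires \Diamond r \lor r at some successor in {1, 4}.
    \Diamond r \lor r holds at 4, so \Diamond (\Diamond r \lor r) is true at 2.
      At 4: \Diamond r is true, r is false, so \Diamond r \lor r is true.
Satisfying worlds: {0, 2, 4}

0, 2, 4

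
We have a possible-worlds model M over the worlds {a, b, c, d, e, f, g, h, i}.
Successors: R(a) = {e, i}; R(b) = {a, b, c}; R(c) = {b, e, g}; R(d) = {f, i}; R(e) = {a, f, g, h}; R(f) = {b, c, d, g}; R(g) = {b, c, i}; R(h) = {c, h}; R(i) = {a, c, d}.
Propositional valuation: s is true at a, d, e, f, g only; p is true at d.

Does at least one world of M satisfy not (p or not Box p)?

No

Let φ = not (p or not Box p). Evaluate φ at each world:
  a (successors {e, i}): φ is false.
  b (successors {a, b, c}): φ is false.
  c (successors {b, e, g}): φ is false.
  d (successors {f, i}): φ is false.
  e (successors {a, f, g, h}): φ is false.
  f (successors {b, c, d, g}): φ is false.
  g (successors {b, c, i}): φ is false.
  h (successors {c, h}): φ is false.
  i (successors {a, c, d}): φ is false.
For instance, at h:
  At h: p or not Box p is true, so not (p or not Box p) is false.
    At h: p is false, not Box p is true, so p or not Box p is true.
      At h: Box p is false, so not Box p is true.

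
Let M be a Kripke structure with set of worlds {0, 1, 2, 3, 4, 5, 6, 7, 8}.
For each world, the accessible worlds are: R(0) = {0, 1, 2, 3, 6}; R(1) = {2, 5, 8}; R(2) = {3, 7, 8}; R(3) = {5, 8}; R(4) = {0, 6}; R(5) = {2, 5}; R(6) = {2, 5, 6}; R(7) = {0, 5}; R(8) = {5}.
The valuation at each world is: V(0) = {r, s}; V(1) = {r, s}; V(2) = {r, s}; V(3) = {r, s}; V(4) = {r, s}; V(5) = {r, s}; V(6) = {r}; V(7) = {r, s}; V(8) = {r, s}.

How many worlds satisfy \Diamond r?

Let φ = \Diamond r. Evaluate φ at each world:
  0 (successors {0, 1, 2, 3, 6}): φ is true.
  1 (successors {2, 5, 8}): φ is true.
  2 (successors {3, 7, 8}): φ is true.
  3 (successors {5, 8}): φ is true.
  4 (successors {0, 6}): φ is true.
  5 (successors {2, 5}): φ is true.
  6 (successors {2, 5, 6}): φ is true.
  7 (successors {0, 5}): φ is true.
  8 (successors {5}): φ is true.
For instance, at 1:
  At 1: \Diamond r requires r at some successor in {2, 5, 8}.
    r holds at 2, so \Diamond r is true at 1.
Satisfying worlds: {0, 1, 2, 3, 4, 5, 6, 7, 8}

9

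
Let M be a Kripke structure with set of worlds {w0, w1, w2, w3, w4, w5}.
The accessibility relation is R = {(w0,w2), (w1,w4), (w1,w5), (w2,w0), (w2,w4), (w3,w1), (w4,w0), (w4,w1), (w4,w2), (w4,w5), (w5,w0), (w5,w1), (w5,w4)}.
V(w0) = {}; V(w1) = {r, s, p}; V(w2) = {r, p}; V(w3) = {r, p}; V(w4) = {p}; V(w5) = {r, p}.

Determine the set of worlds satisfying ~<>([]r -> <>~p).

Let φ = ~<>([]r -> <>~p). Evaluate φ at each world:
  w0 (successors {w2}): φ is false.
  w1 (successors {w4, w5}): φ is false.
  w2 (successors {w0, w4}): φ is false.
  w3 (successors {w1}): φ is false.
  w4 (successors {w0, w1, w2, w5}): φ is false.
  w5 (successors {w0, w1, w4}): φ is false.
For instance, at w1:
  At w1: <>([]r -> <>~p) is true, so ~<>([]r -> <>~p) is false.
    At w1: <>([]r -> <>~p) requires []r -> <>~p at some successor in {w4, w5}.
      []r -> <>~p holds at w4, so <>([]r -> <>~p) is true at w1.
Satisfying worlds: none.

none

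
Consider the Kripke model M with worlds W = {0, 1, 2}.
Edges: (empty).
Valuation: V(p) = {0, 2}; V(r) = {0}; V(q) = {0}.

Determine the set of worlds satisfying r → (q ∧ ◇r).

1, 2

Let φ = r → (q ∧ ◇r). Evaluate φ at each world:
  0 (successors ∅): φ is false.
  1 (successors ∅): φ is true.
  2 (successors ∅): φ is true.
For instance, at 2:
  At 2: r is false, q ∧ ◇r is false, so r → (q ∧ ◇r) is true.
    At 2: q is false, ◇r is false, so q ∧ ◇r is false.
      At 2: no accessible worlds, so ◇r is false.
Satisfying worlds: {1, 2}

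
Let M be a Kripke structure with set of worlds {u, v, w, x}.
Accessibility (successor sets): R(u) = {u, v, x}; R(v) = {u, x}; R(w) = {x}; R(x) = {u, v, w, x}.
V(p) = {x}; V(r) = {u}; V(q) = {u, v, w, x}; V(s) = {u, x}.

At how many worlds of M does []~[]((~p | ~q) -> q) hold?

Let φ = []~[]((~p | ~q) -> q). Evaluate φ at each world:
  u (successors {u, v, x}): φ is false.
  v (successors {u, x}): φ is false.
  w (successors {x}): φ is false.
  x (successors {u, v, w, x}): φ is false.
For instance, at u:
  At u: []~[]((~p | ~q) -> q) requires ~[]((~p | ~q) -> q) at every successor {u, v, x}.
    ~[]((~p | ~q) -> q) fails at u, so []~[]((~p | ~q) -> q) is false at u.
      At u: []((~p | ~q) -> q) is true, so ~[]((~p | ~q) -> q) is false.
Satisfying worlds: none.

0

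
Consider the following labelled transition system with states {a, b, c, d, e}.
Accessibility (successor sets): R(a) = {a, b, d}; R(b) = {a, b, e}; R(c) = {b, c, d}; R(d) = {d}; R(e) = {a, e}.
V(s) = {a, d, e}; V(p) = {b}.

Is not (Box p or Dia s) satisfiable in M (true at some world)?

No

Recall that Box ψ holds at a world iff ψ holds at every accessible world, and Dia ψ holds iff ψ holds at some accessible world.
Let φ = not (Box p or Dia s). Evaluate φ at each world:
  a (successors {a, b, d}): φ is false.
  b (successors {a, b, e}): φ is false.
  c (successors {b, c, d}): φ is false.
  d (successors {d}): φ is false.
  e (successors {a, e}): φ is false.
For instance, at e:
  At e: Box p or Dia s is true, so not (Box p or Dia s) is false.
    At e: Box p is false, Dia s is true, so Box p or Dia s is true.
      At e: Box p requires p at every successor {a, e}.
        p fails at a, so Box p is false at e.
      At e: Dia s requires s at some successor in {a, e}.
        s holds at a, so Dia s is true at e.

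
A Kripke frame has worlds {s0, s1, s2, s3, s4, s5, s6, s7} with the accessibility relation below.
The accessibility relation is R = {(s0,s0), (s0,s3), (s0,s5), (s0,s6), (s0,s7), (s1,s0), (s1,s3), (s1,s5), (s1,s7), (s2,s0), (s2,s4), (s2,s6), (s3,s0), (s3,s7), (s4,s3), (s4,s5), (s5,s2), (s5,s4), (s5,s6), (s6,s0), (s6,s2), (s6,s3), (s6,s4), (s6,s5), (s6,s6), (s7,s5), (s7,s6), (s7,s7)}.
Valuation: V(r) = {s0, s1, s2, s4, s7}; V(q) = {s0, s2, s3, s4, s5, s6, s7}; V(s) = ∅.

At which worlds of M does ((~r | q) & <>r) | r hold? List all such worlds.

Let φ = ((~r | q) & <>r) | r. Evaluate φ at each world:
  s0 (successors {s0, s3, s5, s6, s7}): φ is true.
  s1 (successors {s0, s3, s5, s7}): φ is true.
  s2 (successors {s0, s4, s6}): φ is true.
  s3 (successors {s0, s7}): φ is true.
  s4 (successors {s3, s5}): φ is true.
  s5 (successors {s2, s4, s6}): φ is true.
  s6 (successors {s0, s2, s3, s4, s5, s6}): φ is true.
  s7 (successors {s5, s6, s7}): φ is true.
For instance, at s1:
  At s1: (~r | q) & <>r is false, r is true, so ((~r | q) & <>r) | r is true.
    At s1: ~r | q is false, <>r is true, so (~r | q) & <>r is false.
      At s1: <>r requires r at some successor in {s0, s3, s5, s7}.
        r holds at s0, so <>r is true at s1.
Satisfying worlds: {s0, s1, s2, s3, s4, s5, s6, s7}

s0, s1, s2, s3, s4, s5, s6, s7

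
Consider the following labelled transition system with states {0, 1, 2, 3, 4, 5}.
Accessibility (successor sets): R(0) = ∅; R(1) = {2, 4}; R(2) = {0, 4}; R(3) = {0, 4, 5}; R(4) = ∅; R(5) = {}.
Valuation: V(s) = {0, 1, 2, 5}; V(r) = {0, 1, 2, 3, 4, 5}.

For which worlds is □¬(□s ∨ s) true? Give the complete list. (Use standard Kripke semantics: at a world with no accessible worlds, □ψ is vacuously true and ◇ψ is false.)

Let φ = □¬(□s ∨ s). Evaluate φ at each world:
  0 (successors ∅): φ is true.
  1 (successors {2, 4}): φ is false.
  2 (successors {0, 4}): φ is false.
  3 (successors {0, 4, 5}): φ is false.
  4 (successors ∅): φ is true.
  5 (successors ∅): φ is true.
For instance, at 3:
  At 3: □¬(□s ∨ s) requires ¬(□s ∨ s) at every successor {0, 4, 5}.
    ¬(□s ∨ s) fails at 0, so □¬(□s ∨ s) is false at 3.
      At 0: □s ∨ s is true, so ¬(□s ∨ s) is false.
Satisfying worlds: {0, 4, 5}

0, 4, 5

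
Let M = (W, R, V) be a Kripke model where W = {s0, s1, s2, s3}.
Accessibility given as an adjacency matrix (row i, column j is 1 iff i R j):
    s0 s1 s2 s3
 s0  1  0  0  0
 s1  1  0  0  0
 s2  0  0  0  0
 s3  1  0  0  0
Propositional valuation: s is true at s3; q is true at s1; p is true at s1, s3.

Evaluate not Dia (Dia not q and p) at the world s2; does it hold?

Recall that Dia ψ holds at a world iff ψ holds at some accessible world.
At s2: Dia (Dia not q and p) is false, so not Dia (Dia not q and p) is true.
  At s2: no accessible worlds, so Dia (Dia not q and p) is false.

Yes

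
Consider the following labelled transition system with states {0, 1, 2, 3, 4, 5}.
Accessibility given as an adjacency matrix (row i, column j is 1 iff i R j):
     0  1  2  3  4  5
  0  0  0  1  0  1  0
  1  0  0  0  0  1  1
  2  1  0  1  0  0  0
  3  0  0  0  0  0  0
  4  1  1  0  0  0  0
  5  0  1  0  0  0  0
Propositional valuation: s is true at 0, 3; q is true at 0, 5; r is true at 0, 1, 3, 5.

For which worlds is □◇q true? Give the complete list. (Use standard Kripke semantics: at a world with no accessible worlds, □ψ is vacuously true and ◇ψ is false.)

Let φ = □◇q. Evaluate φ at each world:
  0 (successors {2, 4}): φ is true.
  1 (successors {4, 5}): φ is false.
  2 (successors {0, 2}): φ is false.
  3 (successors ∅): φ is true.
  4 (successors {0, 1}): φ is false.
  5 (successors {1}): φ is true.
For instance, at 0:
  At 0: □◇q requires ◇q at every successor {2, 4}.
      At 2: ◇q requires q at some successor in {0, 2}.
        q holds at 0, so ◇q is true at 2.
      At 4: ◇q requires q at some successor in {0, 1}.
        q holds at 0, so ◇q is true at 4.
  So □◇q is true at 0.
Satisfying worlds: {0, 3, 5}

0, 3, 5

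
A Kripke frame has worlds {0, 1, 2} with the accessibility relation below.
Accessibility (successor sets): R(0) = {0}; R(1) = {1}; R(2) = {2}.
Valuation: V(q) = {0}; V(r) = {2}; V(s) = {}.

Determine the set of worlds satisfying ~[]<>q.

Let φ = ~[]<>q. Evaluate φ at each world:
  0 (successors {0}): φ is false.
  1 (successors {1}): φ is true.
  2 (successors {2}): φ is true.
For instance, at 1:
  At 1: []<>q is false, so ~[]<>q is true.
    At 1: []<>q requires <>q at every successor {1}.
      <>q fails at 1, so []<>q is false at 1.
Satisfying worlds: {1, 2}

1, 2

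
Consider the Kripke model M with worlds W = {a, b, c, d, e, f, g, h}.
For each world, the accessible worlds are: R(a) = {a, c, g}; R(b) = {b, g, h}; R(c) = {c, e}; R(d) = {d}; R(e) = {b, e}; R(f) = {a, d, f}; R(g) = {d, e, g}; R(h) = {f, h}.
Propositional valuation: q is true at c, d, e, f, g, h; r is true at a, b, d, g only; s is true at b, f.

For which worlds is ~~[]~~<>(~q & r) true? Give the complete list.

Let φ = ~~[]~~<>(~q & r). Evaluate φ at each world:
  a (successors {a, c, g}): φ is false.
  b (successors {b, g, h}): φ is false.
  c (successors {c, e}): φ is false.
  d (successors {d}): φ is false.
  e (successors {b, e}): φ is true.
  f (successors {a, d, f}): φ is false.
  g (successors {d, e, g}): φ is false.
  h (successors {f, h}): φ is false.
For instance, at a:
  At a: ~[]~~<>(~q & r) is true, so ~~[]~~<>(~q & r) is false.
    At a: []~~<>(~q & r) is false, so ~[]~~<>(~q & r) is true.
      At a: []~~<>(~q & r) requires ~~<>(~q & r) at every successor {a, c, g}.
        ~~<>(~q & r) fails at c, so []~~<>(~q & r) is false at a.
Satisfying worlds: {e}

e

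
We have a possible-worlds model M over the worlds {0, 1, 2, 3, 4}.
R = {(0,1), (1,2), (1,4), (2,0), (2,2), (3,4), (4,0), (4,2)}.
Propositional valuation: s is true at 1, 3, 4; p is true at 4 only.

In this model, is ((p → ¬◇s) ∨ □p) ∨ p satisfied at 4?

Yes

At 4: (p → ¬◇s) ∨ □p is true, p is true, so ((p → ¬◇s) ∨ □p) ∨ p is true.
  At 4: p → ¬◇s is true, □p is false, so (p → ¬◇s) ∨ □p is true.
    At 4: p is true, ¬◇s is true, so p → ¬◇s is true.
      At 4: ◇s is false, so ¬◇s is true.
    At 4: □p requires p at every successor {0, 2}.
      p fails at 0, so □p is false at 4.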